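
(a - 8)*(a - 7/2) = a^2 - 23*a/2 + 28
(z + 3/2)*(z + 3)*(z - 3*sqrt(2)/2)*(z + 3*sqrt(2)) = z^4 + 3*sqrt(2)*z^3/2 + 9*z^3/2 - 9*z^2/2 + 27*sqrt(2)*z^2/4 - 81*z/2 + 27*sqrt(2)*z/4 - 81/2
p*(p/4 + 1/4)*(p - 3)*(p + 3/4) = p^4/4 - 5*p^3/16 - 9*p^2/8 - 9*p/16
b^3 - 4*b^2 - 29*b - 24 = (b - 8)*(b + 1)*(b + 3)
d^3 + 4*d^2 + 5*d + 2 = (d + 1)^2*(d + 2)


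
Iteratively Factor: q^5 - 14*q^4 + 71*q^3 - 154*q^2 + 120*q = (q - 2)*(q^4 - 12*q^3 + 47*q^2 - 60*q) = (q - 5)*(q - 2)*(q^3 - 7*q^2 + 12*q) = q*(q - 5)*(q - 2)*(q^2 - 7*q + 12) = q*(q - 5)*(q - 3)*(q - 2)*(q - 4)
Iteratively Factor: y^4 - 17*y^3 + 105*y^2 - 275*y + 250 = (y - 5)*(y^3 - 12*y^2 + 45*y - 50) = (y - 5)*(y - 2)*(y^2 - 10*y + 25) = (y - 5)^2*(y - 2)*(y - 5)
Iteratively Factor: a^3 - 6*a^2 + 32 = (a + 2)*(a^2 - 8*a + 16) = (a - 4)*(a + 2)*(a - 4)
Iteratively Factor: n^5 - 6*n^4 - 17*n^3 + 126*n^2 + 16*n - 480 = (n - 3)*(n^4 - 3*n^3 - 26*n^2 + 48*n + 160) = (n - 3)*(n + 4)*(n^3 - 7*n^2 + 2*n + 40) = (n - 5)*(n - 3)*(n + 4)*(n^2 - 2*n - 8) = (n - 5)*(n - 4)*(n - 3)*(n + 4)*(n + 2)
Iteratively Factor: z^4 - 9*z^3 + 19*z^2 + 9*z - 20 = (z - 4)*(z^3 - 5*z^2 - z + 5) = (z - 4)*(z + 1)*(z^2 - 6*z + 5) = (z - 4)*(z - 1)*(z + 1)*(z - 5)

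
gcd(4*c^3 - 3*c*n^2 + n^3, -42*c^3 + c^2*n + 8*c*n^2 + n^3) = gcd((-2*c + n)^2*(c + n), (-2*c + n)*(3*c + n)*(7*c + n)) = 2*c - n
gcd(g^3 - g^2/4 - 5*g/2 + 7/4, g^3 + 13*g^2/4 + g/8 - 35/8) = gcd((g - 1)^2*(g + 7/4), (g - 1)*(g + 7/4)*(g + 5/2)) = g^2 + 3*g/4 - 7/4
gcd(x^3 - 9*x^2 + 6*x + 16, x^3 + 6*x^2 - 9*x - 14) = x^2 - x - 2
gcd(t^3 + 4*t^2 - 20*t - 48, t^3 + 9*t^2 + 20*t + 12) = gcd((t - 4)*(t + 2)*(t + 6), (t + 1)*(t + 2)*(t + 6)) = t^2 + 8*t + 12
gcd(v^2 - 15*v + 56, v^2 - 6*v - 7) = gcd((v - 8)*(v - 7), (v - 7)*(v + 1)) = v - 7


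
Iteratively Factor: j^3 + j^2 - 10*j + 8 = (j - 2)*(j^2 + 3*j - 4) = (j - 2)*(j - 1)*(j + 4)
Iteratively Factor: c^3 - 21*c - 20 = (c + 4)*(c^2 - 4*c - 5) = (c + 1)*(c + 4)*(c - 5)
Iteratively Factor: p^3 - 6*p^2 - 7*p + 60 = (p - 5)*(p^2 - p - 12) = (p - 5)*(p - 4)*(p + 3)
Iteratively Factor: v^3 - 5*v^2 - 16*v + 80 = (v - 4)*(v^2 - v - 20) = (v - 5)*(v - 4)*(v + 4)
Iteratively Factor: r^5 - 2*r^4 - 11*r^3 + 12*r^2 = (r - 1)*(r^4 - r^3 - 12*r^2) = (r - 1)*(r + 3)*(r^3 - 4*r^2) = r*(r - 1)*(r + 3)*(r^2 - 4*r) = r*(r - 4)*(r - 1)*(r + 3)*(r)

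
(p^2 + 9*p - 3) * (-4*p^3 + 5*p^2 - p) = -4*p^5 - 31*p^4 + 56*p^3 - 24*p^2 + 3*p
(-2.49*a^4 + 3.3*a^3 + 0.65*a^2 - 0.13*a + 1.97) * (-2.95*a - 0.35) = 7.3455*a^5 - 8.8635*a^4 - 3.0725*a^3 + 0.156*a^2 - 5.766*a - 0.6895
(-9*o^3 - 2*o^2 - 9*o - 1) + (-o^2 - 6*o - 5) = -9*o^3 - 3*o^2 - 15*o - 6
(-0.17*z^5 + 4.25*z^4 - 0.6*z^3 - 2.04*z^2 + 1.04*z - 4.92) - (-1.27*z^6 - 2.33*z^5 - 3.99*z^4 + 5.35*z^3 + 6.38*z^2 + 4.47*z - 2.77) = 1.27*z^6 + 2.16*z^5 + 8.24*z^4 - 5.95*z^3 - 8.42*z^2 - 3.43*z - 2.15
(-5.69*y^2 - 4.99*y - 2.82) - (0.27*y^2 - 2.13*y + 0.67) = -5.96*y^2 - 2.86*y - 3.49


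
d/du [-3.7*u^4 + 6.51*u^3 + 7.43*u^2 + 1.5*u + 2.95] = -14.8*u^3 + 19.53*u^2 + 14.86*u + 1.5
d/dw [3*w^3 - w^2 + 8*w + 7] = 9*w^2 - 2*w + 8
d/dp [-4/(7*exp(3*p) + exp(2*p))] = 4*(21*exp(p) + 2)*exp(-2*p)/(7*exp(p) + 1)^2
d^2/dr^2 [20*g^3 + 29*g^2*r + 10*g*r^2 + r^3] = 20*g + 6*r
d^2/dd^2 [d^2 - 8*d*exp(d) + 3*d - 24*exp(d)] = -8*d*exp(d) - 40*exp(d) + 2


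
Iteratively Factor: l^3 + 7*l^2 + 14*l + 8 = (l + 4)*(l^2 + 3*l + 2) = (l + 2)*(l + 4)*(l + 1)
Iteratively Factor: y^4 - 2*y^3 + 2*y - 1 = (y - 1)*(y^3 - y^2 - y + 1) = (y - 1)^2*(y^2 - 1) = (y - 1)^2*(y + 1)*(y - 1)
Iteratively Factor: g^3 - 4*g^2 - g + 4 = (g - 1)*(g^2 - 3*g - 4) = (g - 1)*(g + 1)*(g - 4)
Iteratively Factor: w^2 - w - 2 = (w + 1)*(w - 2)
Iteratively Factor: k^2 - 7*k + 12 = (k - 4)*(k - 3)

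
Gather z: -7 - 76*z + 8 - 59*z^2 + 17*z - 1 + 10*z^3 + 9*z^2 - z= 10*z^3 - 50*z^2 - 60*z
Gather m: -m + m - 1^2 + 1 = 0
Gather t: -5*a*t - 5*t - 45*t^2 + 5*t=-5*a*t - 45*t^2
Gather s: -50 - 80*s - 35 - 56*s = -136*s - 85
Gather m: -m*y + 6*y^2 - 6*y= -m*y + 6*y^2 - 6*y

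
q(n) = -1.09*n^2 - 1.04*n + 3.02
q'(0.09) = -1.24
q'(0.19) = -1.45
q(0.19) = 2.78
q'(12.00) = -27.20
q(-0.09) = 3.10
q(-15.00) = -226.63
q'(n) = -2.18*n - 1.04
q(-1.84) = 1.24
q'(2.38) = -6.23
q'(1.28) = -3.83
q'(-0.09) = -0.84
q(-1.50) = 2.13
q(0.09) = 2.92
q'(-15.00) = 31.66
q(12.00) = -166.42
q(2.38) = -5.63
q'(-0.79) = 0.68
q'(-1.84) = 2.97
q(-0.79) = 3.16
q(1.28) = -0.10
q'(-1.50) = 2.23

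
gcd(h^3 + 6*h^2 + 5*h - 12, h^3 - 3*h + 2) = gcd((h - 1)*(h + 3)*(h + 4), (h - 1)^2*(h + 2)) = h - 1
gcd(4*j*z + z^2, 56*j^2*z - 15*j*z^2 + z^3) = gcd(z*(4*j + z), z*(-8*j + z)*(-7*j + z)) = z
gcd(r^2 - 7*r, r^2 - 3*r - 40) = 1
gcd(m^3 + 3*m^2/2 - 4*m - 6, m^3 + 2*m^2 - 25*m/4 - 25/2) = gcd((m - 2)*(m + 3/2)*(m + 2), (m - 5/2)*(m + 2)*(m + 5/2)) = m + 2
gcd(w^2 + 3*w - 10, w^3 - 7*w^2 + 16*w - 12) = w - 2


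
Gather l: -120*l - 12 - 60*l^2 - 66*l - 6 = -60*l^2 - 186*l - 18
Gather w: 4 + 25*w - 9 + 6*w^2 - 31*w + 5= 6*w^2 - 6*w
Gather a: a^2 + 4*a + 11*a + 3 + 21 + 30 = a^2 + 15*a + 54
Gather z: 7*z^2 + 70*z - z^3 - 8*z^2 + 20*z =-z^3 - z^2 + 90*z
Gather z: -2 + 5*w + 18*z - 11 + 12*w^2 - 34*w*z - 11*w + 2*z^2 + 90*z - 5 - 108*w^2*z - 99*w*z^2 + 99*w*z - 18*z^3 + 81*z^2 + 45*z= 12*w^2 - 6*w - 18*z^3 + z^2*(83 - 99*w) + z*(-108*w^2 + 65*w + 153) - 18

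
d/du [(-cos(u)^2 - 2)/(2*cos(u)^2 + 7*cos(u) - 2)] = (7*cos(u)^2 - 12*cos(u) - 14)*sin(u)/(7*cos(u) + cos(2*u) - 1)^2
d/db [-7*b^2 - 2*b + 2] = -14*b - 2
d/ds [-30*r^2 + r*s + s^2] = r + 2*s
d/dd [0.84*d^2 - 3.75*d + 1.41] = 1.68*d - 3.75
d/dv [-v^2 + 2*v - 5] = 2 - 2*v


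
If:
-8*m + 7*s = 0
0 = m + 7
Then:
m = -7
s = -8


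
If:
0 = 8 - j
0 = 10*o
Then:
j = 8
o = 0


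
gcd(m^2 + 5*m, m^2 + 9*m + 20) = m + 5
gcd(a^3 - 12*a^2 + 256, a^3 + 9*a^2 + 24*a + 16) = a + 4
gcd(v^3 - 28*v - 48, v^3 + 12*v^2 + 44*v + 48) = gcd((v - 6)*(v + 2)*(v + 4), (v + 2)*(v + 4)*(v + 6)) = v^2 + 6*v + 8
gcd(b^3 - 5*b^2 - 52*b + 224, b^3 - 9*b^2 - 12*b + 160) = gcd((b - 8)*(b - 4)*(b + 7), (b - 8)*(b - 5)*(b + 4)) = b - 8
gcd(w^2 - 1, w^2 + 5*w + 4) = w + 1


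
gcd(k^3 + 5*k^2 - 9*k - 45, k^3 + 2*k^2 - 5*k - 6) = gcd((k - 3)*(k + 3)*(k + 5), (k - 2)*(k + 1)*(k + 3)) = k + 3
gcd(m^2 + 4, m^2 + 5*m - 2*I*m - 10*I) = m - 2*I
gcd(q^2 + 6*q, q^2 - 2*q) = q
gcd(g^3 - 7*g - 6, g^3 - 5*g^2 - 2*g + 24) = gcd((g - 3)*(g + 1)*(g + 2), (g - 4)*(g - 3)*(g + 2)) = g^2 - g - 6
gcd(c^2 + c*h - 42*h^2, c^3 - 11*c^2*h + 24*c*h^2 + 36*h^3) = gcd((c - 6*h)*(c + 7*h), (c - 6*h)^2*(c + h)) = c - 6*h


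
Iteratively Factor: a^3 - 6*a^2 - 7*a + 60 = (a + 3)*(a^2 - 9*a + 20) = (a - 5)*(a + 3)*(a - 4)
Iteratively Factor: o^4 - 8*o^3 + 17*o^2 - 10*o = (o - 5)*(o^3 - 3*o^2 + 2*o) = (o - 5)*(o - 2)*(o^2 - o) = (o - 5)*(o - 2)*(o - 1)*(o)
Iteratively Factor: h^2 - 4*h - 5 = (h - 5)*(h + 1)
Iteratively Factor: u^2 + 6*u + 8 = (u + 2)*(u + 4)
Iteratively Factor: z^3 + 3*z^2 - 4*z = (z - 1)*(z^2 + 4*z) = (z - 1)*(z + 4)*(z)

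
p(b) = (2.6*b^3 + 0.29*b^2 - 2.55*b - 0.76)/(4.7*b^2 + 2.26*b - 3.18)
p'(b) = (-9.4*b - 2.26)*(2.6*b^3 + 0.29*b^2 - 2.55*b - 0.76)/(4.7*b^2 + 2.26*b - 3.18)^2 + (7.8*b^2 + 0.58*b - 2.55)/(4.7*b^2 + 2.26*b - 3.18) = (12.22*b^4 + 11.752*b^3 - 12.1636*b^2 + 5.2996*b + 9.8266)/(22.09*b^4 + 21.244*b^3 - 24.7844*b^2 - 14.3736*b + 10.1124)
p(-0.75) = -0.10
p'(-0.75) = -0.42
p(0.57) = 4.49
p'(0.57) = 92.91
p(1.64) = 0.55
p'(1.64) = 0.73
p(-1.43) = -1.29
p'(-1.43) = -0.58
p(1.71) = 0.60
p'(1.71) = 0.70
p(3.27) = 1.56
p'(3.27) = 0.57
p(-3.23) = -2.00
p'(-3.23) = 0.54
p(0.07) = 0.31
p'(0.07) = 1.13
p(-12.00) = -6.84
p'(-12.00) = 0.55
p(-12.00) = -6.84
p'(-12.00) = 0.55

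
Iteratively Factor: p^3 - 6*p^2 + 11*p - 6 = (p - 2)*(p^2 - 4*p + 3) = (p - 2)*(p - 1)*(p - 3)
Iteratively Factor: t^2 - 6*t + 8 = (t - 2)*(t - 4)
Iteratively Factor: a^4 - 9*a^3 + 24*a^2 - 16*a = (a - 4)*(a^3 - 5*a^2 + 4*a) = (a - 4)*(a - 1)*(a^2 - 4*a) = (a - 4)^2*(a - 1)*(a)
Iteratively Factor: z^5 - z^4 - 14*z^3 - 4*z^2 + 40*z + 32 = (z + 1)*(z^4 - 2*z^3 - 12*z^2 + 8*z + 32) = (z + 1)*(z + 2)*(z^3 - 4*z^2 - 4*z + 16) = (z - 4)*(z + 1)*(z + 2)*(z^2 - 4) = (z - 4)*(z - 2)*(z + 1)*(z + 2)*(z + 2)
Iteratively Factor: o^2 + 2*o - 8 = (o - 2)*(o + 4)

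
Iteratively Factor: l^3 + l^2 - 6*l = (l + 3)*(l^2 - 2*l) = l*(l + 3)*(l - 2)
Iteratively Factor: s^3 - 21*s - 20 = (s + 4)*(s^2 - 4*s - 5) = (s + 1)*(s + 4)*(s - 5)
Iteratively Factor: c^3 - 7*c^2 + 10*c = (c)*(c^2 - 7*c + 10) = c*(c - 2)*(c - 5)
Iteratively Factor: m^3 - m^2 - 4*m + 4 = (m - 2)*(m^2 + m - 2) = (m - 2)*(m + 2)*(m - 1)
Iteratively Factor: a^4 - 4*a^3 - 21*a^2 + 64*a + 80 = (a + 1)*(a^3 - 5*a^2 - 16*a + 80) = (a - 5)*(a + 1)*(a^2 - 16) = (a - 5)*(a + 1)*(a + 4)*(a - 4)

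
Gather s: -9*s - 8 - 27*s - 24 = -36*s - 32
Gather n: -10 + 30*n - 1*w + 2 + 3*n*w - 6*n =n*(3*w + 24) - w - 8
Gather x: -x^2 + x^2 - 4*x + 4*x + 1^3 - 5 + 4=0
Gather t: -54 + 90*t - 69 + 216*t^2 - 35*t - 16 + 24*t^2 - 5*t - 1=240*t^2 + 50*t - 140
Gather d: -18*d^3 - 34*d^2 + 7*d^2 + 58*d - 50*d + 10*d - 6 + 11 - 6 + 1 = -18*d^3 - 27*d^2 + 18*d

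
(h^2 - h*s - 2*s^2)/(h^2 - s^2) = (-h + 2*s)/(-h + s)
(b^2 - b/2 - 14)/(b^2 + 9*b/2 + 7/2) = (b - 4)/(b + 1)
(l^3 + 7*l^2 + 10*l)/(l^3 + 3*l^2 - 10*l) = (l + 2)/(l - 2)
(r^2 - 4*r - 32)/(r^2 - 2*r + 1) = (r^2 - 4*r - 32)/(r^2 - 2*r + 1)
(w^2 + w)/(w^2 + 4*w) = (w + 1)/(w + 4)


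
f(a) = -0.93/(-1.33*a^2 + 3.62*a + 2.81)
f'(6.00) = -0.02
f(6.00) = 0.04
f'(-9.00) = 0.00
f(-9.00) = 0.01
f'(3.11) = -2.98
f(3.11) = -0.77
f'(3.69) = -1.53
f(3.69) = 0.48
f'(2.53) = -0.24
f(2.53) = -0.27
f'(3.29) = -45.53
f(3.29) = -2.87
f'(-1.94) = 0.10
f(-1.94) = 0.10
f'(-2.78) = 0.03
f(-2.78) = 0.05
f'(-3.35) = 0.02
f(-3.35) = 0.04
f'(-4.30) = 0.01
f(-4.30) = 0.02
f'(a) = -0.93*(2.66*a - 3.62)/(-1.33*a^2 + 3.62*a + 2.81)^2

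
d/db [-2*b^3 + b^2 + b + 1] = -6*b^2 + 2*b + 1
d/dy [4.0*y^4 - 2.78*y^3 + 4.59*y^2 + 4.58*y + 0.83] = 16.0*y^3 - 8.34*y^2 + 9.18*y + 4.58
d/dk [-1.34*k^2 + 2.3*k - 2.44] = 2.3 - 2.68*k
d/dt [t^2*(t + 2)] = t*(3*t + 4)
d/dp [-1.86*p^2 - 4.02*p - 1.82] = -3.72*p - 4.02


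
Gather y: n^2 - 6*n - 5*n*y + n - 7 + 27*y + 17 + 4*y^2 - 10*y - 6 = n^2 - 5*n + 4*y^2 + y*(17 - 5*n) + 4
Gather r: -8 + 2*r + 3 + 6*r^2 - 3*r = 6*r^2 - r - 5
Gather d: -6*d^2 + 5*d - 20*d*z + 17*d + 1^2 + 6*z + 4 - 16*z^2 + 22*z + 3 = -6*d^2 + d*(22 - 20*z) - 16*z^2 + 28*z + 8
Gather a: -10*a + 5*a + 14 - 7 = 7 - 5*a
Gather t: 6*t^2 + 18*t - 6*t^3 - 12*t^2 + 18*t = -6*t^3 - 6*t^2 + 36*t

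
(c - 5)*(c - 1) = c^2 - 6*c + 5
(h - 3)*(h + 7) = h^2 + 4*h - 21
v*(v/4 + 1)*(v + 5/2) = v^3/4 + 13*v^2/8 + 5*v/2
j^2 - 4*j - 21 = (j - 7)*(j + 3)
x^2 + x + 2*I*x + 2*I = (x + 1)*(x + 2*I)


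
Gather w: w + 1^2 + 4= w + 5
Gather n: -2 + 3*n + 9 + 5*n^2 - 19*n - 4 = 5*n^2 - 16*n + 3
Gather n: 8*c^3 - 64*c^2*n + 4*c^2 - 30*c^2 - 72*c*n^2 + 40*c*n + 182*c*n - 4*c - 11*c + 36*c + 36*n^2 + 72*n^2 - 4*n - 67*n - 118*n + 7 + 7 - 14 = 8*c^3 - 26*c^2 + 21*c + n^2*(108 - 72*c) + n*(-64*c^2 + 222*c - 189)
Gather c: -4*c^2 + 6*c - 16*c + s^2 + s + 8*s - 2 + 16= -4*c^2 - 10*c + s^2 + 9*s + 14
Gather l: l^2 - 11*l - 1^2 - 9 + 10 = l^2 - 11*l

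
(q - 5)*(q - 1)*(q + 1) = q^3 - 5*q^2 - q + 5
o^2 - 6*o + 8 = (o - 4)*(o - 2)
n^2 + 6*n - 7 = (n - 1)*(n + 7)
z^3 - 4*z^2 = z^2*(z - 4)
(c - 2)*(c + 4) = c^2 + 2*c - 8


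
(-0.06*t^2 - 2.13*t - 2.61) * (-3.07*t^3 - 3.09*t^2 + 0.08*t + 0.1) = 0.1842*t^5 + 6.7245*t^4 + 14.5896*t^3 + 7.8885*t^2 - 0.4218*t - 0.261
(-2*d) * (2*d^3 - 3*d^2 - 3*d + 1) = -4*d^4 + 6*d^3 + 6*d^2 - 2*d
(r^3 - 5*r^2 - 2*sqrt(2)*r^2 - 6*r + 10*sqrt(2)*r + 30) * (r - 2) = r^4 - 7*r^3 - 2*sqrt(2)*r^3 + 4*r^2 + 14*sqrt(2)*r^2 - 20*sqrt(2)*r + 42*r - 60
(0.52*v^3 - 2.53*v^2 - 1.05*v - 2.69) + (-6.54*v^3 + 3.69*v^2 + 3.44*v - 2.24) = -6.02*v^3 + 1.16*v^2 + 2.39*v - 4.93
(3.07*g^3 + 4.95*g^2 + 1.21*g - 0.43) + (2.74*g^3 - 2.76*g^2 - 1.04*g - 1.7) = 5.81*g^3 + 2.19*g^2 + 0.17*g - 2.13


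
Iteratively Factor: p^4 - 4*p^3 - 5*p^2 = (p)*(p^3 - 4*p^2 - 5*p) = p*(p - 5)*(p^2 + p) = p^2*(p - 5)*(p + 1)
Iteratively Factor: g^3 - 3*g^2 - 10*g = (g - 5)*(g^2 + 2*g) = (g - 5)*(g + 2)*(g)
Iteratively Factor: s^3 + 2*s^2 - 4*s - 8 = (s - 2)*(s^2 + 4*s + 4) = (s - 2)*(s + 2)*(s + 2)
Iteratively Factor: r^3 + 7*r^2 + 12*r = (r + 4)*(r^2 + 3*r) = (r + 3)*(r + 4)*(r)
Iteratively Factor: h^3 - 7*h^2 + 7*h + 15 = (h - 3)*(h^2 - 4*h - 5) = (h - 5)*(h - 3)*(h + 1)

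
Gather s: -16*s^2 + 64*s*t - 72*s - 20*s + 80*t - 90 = -16*s^2 + s*(64*t - 92) + 80*t - 90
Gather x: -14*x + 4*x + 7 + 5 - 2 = 10 - 10*x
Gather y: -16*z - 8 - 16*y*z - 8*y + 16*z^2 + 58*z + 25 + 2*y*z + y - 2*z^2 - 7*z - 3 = y*(-14*z - 7) + 14*z^2 + 35*z + 14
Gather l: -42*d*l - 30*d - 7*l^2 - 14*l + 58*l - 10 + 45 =-30*d - 7*l^2 + l*(44 - 42*d) + 35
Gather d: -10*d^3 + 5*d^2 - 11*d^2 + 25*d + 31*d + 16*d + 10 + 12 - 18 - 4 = -10*d^3 - 6*d^2 + 72*d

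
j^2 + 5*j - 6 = (j - 1)*(j + 6)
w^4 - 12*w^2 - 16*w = w*(w - 4)*(w + 2)^2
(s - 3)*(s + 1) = s^2 - 2*s - 3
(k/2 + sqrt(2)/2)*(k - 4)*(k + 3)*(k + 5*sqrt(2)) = k^4/2 - k^3/2 + 3*sqrt(2)*k^3 - 3*sqrt(2)*k^2 - k^2 - 36*sqrt(2)*k - 5*k - 60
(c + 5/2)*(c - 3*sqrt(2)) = c^2 - 3*sqrt(2)*c + 5*c/2 - 15*sqrt(2)/2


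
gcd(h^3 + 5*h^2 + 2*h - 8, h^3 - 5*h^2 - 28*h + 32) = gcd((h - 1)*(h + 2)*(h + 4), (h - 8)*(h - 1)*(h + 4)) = h^2 + 3*h - 4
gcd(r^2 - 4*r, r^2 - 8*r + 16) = r - 4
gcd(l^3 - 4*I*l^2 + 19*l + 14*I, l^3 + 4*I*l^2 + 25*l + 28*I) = l + I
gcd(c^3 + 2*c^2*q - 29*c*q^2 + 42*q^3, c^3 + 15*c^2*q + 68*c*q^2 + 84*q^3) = c + 7*q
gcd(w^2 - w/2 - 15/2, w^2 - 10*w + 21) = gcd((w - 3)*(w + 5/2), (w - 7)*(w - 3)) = w - 3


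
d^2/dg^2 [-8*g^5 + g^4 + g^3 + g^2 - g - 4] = -160*g^3 + 12*g^2 + 6*g + 2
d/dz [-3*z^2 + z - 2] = 1 - 6*z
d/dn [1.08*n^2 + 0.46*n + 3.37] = 2.16*n + 0.46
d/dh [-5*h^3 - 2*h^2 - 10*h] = -15*h^2 - 4*h - 10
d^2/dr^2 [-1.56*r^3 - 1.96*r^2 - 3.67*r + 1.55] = -9.36*r - 3.92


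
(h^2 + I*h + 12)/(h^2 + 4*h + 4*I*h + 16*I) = (h - 3*I)/(h + 4)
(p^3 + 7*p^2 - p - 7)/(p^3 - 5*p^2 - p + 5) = (p + 7)/(p - 5)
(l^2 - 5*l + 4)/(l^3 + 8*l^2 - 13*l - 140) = (l - 1)/(l^2 + 12*l + 35)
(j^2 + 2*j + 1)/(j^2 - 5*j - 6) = (j + 1)/(j - 6)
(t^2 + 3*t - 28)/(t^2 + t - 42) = (t - 4)/(t - 6)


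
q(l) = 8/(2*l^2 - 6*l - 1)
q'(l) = 8*(6 - 4*l)/(2*l^2 - 6*l - 1)^2 = 16*(3 - 2*l)/(-2*l^2 + 6*l + 1)^2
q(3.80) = 1.57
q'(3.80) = -2.85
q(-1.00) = 1.14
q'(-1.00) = 1.63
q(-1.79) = 0.50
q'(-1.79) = 0.40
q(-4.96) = 0.10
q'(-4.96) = 0.03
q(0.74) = -1.84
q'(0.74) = 1.29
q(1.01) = -1.59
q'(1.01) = 0.62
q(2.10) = -1.67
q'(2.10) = -0.84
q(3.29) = 8.81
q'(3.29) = -69.44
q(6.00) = 0.23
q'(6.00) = -0.12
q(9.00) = 0.07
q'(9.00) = -0.02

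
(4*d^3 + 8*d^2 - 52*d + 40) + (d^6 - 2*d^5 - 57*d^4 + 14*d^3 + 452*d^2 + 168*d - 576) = d^6 - 2*d^5 - 57*d^4 + 18*d^3 + 460*d^2 + 116*d - 536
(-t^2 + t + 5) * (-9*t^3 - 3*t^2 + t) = 9*t^5 - 6*t^4 - 49*t^3 - 14*t^2 + 5*t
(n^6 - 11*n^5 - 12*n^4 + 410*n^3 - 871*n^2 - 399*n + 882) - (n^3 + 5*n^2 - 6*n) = n^6 - 11*n^5 - 12*n^4 + 409*n^3 - 876*n^2 - 393*n + 882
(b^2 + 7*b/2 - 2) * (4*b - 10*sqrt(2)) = 4*b^3 - 10*sqrt(2)*b^2 + 14*b^2 - 35*sqrt(2)*b - 8*b + 20*sqrt(2)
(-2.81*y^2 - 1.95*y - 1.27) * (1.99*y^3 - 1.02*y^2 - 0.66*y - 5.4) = -5.5919*y^5 - 1.0143*y^4 + 1.3163*y^3 + 17.7564*y^2 + 11.3682*y + 6.858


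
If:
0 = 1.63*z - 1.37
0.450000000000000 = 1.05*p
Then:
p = 0.43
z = 0.84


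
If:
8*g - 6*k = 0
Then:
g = 3*k/4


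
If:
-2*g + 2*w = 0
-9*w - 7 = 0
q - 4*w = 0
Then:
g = -7/9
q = -28/9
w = -7/9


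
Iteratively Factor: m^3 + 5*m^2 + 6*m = (m + 3)*(m^2 + 2*m) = (m + 2)*(m + 3)*(m)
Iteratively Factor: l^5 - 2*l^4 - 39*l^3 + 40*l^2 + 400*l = (l + 4)*(l^4 - 6*l^3 - 15*l^2 + 100*l) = (l + 4)^2*(l^3 - 10*l^2 + 25*l) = (l - 5)*(l + 4)^2*(l^2 - 5*l) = (l - 5)^2*(l + 4)^2*(l)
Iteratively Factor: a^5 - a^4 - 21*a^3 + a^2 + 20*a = (a - 5)*(a^4 + 4*a^3 - a^2 - 4*a) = a*(a - 5)*(a^3 + 4*a^2 - a - 4) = a*(a - 5)*(a - 1)*(a^2 + 5*a + 4) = a*(a - 5)*(a - 1)*(a + 1)*(a + 4)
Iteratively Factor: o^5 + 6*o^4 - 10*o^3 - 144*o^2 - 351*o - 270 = (o + 3)*(o^4 + 3*o^3 - 19*o^2 - 87*o - 90) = (o + 3)^2*(o^3 - 19*o - 30) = (o + 2)*(o + 3)^2*(o^2 - 2*o - 15) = (o - 5)*(o + 2)*(o + 3)^2*(o + 3)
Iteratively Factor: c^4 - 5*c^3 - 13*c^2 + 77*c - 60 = (c - 3)*(c^3 - 2*c^2 - 19*c + 20) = (c - 3)*(c - 1)*(c^2 - c - 20) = (c - 5)*(c - 3)*(c - 1)*(c + 4)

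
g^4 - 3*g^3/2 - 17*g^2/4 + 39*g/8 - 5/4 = (g - 5/2)*(g - 1/2)^2*(g + 2)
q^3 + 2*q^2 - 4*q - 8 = (q - 2)*(q + 2)^2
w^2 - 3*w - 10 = (w - 5)*(w + 2)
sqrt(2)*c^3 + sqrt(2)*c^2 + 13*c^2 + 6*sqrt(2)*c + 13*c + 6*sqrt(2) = (c + 1)*(c + 6*sqrt(2))*(sqrt(2)*c + 1)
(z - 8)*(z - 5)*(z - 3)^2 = z^4 - 19*z^3 + 127*z^2 - 357*z + 360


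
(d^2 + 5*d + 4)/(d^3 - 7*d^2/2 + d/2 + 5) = 2*(d + 4)/(2*d^2 - 9*d + 10)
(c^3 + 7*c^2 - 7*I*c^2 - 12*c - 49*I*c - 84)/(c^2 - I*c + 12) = (c^2 + c*(7 - 3*I) - 21*I)/(c + 3*I)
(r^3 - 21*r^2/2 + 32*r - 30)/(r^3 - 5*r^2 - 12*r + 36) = (r - 5/2)/(r + 3)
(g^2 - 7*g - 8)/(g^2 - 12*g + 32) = (g + 1)/(g - 4)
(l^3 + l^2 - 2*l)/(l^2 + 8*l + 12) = l*(l - 1)/(l + 6)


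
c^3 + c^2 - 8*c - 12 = (c - 3)*(c + 2)^2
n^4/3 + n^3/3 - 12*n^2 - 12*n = n*(n/3 + 1/3)*(n - 6)*(n + 6)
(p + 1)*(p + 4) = p^2 + 5*p + 4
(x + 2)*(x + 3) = x^2 + 5*x + 6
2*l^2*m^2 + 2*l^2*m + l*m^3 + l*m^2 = m*(2*l + m)*(l*m + l)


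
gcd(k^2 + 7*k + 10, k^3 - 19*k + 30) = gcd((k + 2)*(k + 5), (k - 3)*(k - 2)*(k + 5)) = k + 5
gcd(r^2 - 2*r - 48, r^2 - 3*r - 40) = r - 8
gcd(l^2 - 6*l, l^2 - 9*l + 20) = 1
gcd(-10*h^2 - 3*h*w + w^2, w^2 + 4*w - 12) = 1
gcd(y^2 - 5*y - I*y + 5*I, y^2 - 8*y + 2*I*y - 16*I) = 1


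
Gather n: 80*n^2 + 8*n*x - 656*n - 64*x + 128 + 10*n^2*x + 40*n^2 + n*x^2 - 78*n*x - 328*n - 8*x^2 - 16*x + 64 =n^2*(10*x + 120) + n*(x^2 - 70*x - 984) - 8*x^2 - 80*x + 192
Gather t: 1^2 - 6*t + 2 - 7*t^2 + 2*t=-7*t^2 - 4*t + 3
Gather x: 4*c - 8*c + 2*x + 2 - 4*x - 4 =-4*c - 2*x - 2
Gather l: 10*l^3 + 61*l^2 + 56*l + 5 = 10*l^3 + 61*l^2 + 56*l + 5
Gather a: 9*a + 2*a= 11*a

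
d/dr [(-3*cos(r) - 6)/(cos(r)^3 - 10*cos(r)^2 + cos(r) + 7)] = 3*(77*cos(r)/2 + 2*cos(2*r) - cos(3*r)/2 + 7)*sin(r)/(cos(r)^3 - 10*cos(r)^2 + cos(r) + 7)^2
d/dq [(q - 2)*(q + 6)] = 2*q + 4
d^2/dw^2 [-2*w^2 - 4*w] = -4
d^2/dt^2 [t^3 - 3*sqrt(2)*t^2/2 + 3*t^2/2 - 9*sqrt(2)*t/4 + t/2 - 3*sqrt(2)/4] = 6*t - 3*sqrt(2) + 3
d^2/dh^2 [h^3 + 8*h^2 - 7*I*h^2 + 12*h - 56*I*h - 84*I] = 6*h + 16 - 14*I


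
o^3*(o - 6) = o^4 - 6*o^3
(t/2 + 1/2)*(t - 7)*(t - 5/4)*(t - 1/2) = t^4/2 - 31*t^3/8 + 33*t^2/16 + 17*t/4 - 35/16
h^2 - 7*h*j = h*(h - 7*j)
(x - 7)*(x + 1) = x^2 - 6*x - 7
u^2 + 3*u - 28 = (u - 4)*(u + 7)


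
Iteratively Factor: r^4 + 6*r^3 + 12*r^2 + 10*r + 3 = (r + 1)*(r^3 + 5*r^2 + 7*r + 3) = (r + 1)^2*(r^2 + 4*r + 3) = (r + 1)^2*(r + 3)*(r + 1)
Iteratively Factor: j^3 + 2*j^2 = (j)*(j^2 + 2*j) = j^2*(j + 2)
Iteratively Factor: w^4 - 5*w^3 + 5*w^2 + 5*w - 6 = (w + 1)*(w^3 - 6*w^2 + 11*w - 6) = (w - 2)*(w + 1)*(w^2 - 4*w + 3) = (w - 3)*(w - 2)*(w + 1)*(w - 1)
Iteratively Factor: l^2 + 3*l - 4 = (l + 4)*(l - 1)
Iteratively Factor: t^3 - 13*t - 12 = (t - 4)*(t^2 + 4*t + 3) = (t - 4)*(t + 1)*(t + 3)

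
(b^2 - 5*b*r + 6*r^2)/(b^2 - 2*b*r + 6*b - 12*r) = (b - 3*r)/(b + 6)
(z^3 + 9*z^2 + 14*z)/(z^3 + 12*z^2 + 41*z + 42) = z/(z + 3)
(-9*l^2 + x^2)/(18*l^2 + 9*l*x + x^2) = (-3*l + x)/(6*l + x)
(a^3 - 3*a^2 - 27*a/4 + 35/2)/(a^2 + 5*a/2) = a - 11/2 + 7/a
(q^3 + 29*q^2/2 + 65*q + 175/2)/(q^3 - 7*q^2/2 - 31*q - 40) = (q^2 + 12*q + 35)/(q^2 - 6*q - 16)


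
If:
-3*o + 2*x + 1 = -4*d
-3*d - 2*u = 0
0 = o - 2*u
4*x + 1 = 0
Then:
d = -1/26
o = 3/26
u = 3/52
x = -1/4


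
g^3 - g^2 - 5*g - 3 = (g - 3)*(g + 1)^2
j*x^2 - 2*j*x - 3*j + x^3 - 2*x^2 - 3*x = (j + x)*(x - 3)*(x + 1)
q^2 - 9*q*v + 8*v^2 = (q - 8*v)*(q - v)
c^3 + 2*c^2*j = c^2*(c + 2*j)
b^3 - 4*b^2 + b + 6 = (b - 3)*(b - 2)*(b + 1)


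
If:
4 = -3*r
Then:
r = -4/3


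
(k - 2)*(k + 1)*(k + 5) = k^3 + 4*k^2 - 7*k - 10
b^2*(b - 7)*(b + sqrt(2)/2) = b^4 - 7*b^3 + sqrt(2)*b^3/2 - 7*sqrt(2)*b^2/2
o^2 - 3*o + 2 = (o - 2)*(o - 1)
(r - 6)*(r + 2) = r^2 - 4*r - 12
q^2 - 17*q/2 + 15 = (q - 6)*(q - 5/2)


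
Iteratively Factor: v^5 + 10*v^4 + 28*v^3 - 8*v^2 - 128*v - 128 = (v + 2)*(v^4 + 8*v^3 + 12*v^2 - 32*v - 64) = (v - 2)*(v + 2)*(v^3 + 10*v^2 + 32*v + 32) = (v - 2)*(v + 2)*(v + 4)*(v^2 + 6*v + 8) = (v - 2)*(v + 2)^2*(v + 4)*(v + 4)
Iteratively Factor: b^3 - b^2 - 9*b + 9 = (b + 3)*(b^2 - 4*b + 3) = (b - 3)*(b + 3)*(b - 1)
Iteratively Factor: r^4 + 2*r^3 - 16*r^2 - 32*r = (r)*(r^3 + 2*r^2 - 16*r - 32) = r*(r + 2)*(r^2 - 16) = r*(r - 4)*(r + 2)*(r + 4)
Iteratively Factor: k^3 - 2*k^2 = (k)*(k^2 - 2*k) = k*(k - 2)*(k)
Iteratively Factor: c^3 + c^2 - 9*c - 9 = (c + 1)*(c^2 - 9) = (c - 3)*(c + 1)*(c + 3)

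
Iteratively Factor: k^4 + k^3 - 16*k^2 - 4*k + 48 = (k - 2)*(k^3 + 3*k^2 - 10*k - 24) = (k - 2)*(k + 2)*(k^2 + k - 12) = (k - 2)*(k + 2)*(k + 4)*(k - 3)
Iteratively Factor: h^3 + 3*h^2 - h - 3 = (h + 1)*(h^2 + 2*h - 3) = (h + 1)*(h + 3)*(h - 1)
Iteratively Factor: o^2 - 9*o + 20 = (o - 5)*(o - 4)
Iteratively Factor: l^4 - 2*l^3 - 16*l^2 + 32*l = (l + 4)*(l^3 - 6*l^2 + 8*l) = (l - 4)*(l + 4)*(l^2 - 2*l) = l*(l - 4)*(l + 4)*(l - 2)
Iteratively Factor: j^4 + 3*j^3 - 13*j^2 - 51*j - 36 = (j + 1)*(j^3 + 2*j^2 - 15*j - 36) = (j + 1)*(j + 3)*(j^2 - j - 12) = (j - 4)*(j + 1)*(j + 3)*(j + 3)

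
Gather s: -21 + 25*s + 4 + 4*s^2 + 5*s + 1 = 4*s^2 + 30*s - 16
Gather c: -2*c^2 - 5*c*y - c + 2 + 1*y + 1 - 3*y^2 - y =-2*c^2 + c*(-5*y - 1) - 3*y^2 + 3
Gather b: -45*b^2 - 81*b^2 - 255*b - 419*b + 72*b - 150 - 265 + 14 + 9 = -126*b^2 - 602*b - 392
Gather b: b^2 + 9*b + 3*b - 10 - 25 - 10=b^2 + 12*b - 45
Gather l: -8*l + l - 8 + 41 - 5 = 28 - 7*l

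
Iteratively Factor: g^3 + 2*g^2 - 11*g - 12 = (g - 3)*(g^2 + 5*g + 4) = (g - 3)*(g + 1)*(g + 4)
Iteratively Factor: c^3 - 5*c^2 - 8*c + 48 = (c + 3)*(c^2 - 8*c + 16) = (c - 4)*(c + 3)*(c - 4)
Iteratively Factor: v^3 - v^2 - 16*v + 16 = (v - 4)*(v^2 + 3*v - 4) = (v - 4)*(v + 4)*(v - 1)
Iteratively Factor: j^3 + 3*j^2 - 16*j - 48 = (j - 4)*(j^2 + 7*j + 12) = (j - 4)*(j + 4)*(j + 3)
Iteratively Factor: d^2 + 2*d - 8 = (d - 2)*(d + 4)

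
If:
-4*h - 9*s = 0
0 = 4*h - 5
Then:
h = 5/4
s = -5/9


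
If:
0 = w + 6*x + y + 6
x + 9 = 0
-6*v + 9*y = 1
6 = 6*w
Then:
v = 211/3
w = 1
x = -9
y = 47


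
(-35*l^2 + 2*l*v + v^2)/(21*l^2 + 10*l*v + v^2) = (-5*l + v)/(3*l + v)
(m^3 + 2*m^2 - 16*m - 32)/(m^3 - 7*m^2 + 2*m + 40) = (m + 4)/(m - 5)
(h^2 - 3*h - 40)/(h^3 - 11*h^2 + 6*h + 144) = (h + 5)/(h^2 - 3*h - 18)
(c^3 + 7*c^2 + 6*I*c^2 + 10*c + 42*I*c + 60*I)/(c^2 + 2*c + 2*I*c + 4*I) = (c^2 + c*(5 + 6*I) + 30*I)/(c + 2*I)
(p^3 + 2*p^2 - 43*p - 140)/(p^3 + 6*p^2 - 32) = (p^2 - 2*p - 35)/(p^2 + 2*p - 8)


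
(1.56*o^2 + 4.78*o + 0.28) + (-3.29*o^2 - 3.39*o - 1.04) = -1.73*o^2 + 1.39*o - 0.76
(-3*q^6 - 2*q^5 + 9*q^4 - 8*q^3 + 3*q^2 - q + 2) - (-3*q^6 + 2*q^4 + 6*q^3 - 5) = -2*q^5 + 7*q^4 - 14*q^3 + 3*q^2 - q + 7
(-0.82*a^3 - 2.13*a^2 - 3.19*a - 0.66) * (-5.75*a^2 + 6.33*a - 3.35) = 4.715*a^5 + 7.0569*a^4 + 7.6066*a^3 - 9.2622*a^2 + 6.5087*a + 2.211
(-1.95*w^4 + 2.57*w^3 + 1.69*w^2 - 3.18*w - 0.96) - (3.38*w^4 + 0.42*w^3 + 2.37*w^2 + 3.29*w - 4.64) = -5.33*w^4 + 2.15*w^3 - 0.68*w^2 - 6.47*w + 3.68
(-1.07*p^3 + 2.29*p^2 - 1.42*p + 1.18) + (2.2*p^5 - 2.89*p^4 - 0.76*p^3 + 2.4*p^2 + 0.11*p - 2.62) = 2.2*p^5 - 2.89*p^4 - 1.83*p^3 + 4.69*p^2 - 1.31*p - 1.44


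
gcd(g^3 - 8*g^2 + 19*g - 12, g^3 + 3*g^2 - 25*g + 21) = g^2 - 4*g + 3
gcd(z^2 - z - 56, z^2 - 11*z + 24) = z - 8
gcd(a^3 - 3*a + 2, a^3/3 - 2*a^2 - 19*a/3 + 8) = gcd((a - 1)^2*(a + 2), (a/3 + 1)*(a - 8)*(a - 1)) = a - 1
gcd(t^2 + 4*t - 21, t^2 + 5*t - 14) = t + 7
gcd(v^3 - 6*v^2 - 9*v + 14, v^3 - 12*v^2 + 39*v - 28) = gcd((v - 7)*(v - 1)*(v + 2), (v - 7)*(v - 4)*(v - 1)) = v^2 - 8*v + 7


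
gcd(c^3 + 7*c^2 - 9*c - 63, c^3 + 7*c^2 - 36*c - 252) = c + 7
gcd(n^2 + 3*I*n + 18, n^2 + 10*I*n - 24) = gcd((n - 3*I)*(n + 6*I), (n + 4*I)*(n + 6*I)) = n + 6*I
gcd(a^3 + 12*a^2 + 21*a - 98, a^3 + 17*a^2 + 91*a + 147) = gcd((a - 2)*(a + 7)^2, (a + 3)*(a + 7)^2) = a^2 + 14*a + 49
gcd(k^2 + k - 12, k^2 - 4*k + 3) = k - 3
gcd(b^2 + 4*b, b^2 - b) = b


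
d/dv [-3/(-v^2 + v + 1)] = 3*(1 - 2*v)/(-v^2 + v + 1)^2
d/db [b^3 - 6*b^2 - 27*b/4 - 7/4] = 3*b^2 - 12*b - 27/4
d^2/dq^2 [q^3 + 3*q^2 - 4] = 6*q + 6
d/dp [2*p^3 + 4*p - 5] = 6*p^2 + 4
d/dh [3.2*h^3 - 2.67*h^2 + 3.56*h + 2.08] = 9.6*h^2 - 5.34*h + 3.56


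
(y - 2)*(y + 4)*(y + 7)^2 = y^4 + 16*y^3 + 69*y^2 - 14*y - 392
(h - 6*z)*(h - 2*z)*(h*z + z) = h^3*z - 8*h^2*z^2 + h^2*z + 12*h*z^3 - 8*h*z^2 + 12*z^3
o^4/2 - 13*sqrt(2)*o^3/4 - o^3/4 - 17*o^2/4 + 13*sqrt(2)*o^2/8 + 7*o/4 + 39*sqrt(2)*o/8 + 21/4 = (o/2 + 1/2)*(o - 3/2)*(o - 7*sqrt(2))*(o + sqrt(2)/2)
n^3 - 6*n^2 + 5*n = n*(n - 5)*(n - 1)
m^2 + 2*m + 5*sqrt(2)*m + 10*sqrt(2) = (m + 2)*(m + 5*sqrt(2))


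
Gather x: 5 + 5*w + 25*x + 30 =5*w + 25*x + 35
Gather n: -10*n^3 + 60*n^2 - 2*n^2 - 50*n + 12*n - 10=-10*n^3 + 58*n^2 - 38*n - 10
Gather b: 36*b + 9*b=45*b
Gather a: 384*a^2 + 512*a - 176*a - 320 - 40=384*a^2 + 336*a - 360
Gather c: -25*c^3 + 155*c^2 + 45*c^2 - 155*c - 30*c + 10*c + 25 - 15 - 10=-25*c^3 + 200*c^2 - 175*c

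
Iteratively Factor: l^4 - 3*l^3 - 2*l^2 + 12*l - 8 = (l - 2)*(l^3 - l^2 - 4*l + 4) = (l - 2)*(l - 1)*(l^2 - 4) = (l - 2)*(l - 1)*(l + 2)*(l - 2)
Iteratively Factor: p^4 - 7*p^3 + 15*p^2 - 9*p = (p - 1)*(p^3 - 6*p^2 + 9*p) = p*(p - 1)*(p^2 - 6*p + 9) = p*(p - 3)*(p - 1)*(p - 3)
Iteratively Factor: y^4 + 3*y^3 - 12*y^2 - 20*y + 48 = (y + 4)*(y^3 - y^2 - 8*y + 12) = (y + 3)*(y + 4)*(y^2 - 4*y + 4) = (y - 2)*(y + 3)*(y + 4)*(y - 2)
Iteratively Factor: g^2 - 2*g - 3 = (g + 1)*(g - 3)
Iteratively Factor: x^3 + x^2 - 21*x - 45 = (x + 3)*(x^2 - 2*x - 15) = (x - 5)*(x + 3)*(x + 3)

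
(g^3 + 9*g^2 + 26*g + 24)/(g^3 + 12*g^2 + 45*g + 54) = (g^2 + 6*g + 8)/(g^2 + 9*g + 18)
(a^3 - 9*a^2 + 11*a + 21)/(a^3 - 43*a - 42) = (a - 3)/(a + 6)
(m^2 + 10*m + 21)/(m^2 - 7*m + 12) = (m^2 + 10*m + 21)/(m^2 - 7*m + 12)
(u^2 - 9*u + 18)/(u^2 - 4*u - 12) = (u - 3)/(u + 2)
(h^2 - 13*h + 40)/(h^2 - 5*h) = (h - 8)/h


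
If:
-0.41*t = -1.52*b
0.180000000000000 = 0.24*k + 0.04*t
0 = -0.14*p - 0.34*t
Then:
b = 0.269736842105263*t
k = 0.75 - 0.166666666666667*t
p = -2.42857142857143*t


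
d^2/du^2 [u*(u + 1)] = 2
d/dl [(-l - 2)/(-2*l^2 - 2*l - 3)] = (2*l^2 + 2*l - 2*(l + 2)*(2*l + 1) + 3)/(2*l^2 + 2*l + 3)^2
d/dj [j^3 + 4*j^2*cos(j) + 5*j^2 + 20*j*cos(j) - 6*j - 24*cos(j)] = -4*j^2*sin(j) + 3*j^2 - 20*j*sin(j) + 8*j*cos(j) + 10*j + 24*sin(j) + 20*cos(j) - 6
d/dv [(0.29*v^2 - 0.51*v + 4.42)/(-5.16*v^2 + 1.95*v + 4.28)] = (-2.0661*v^2 + 48.0968*v - 10.8018)/(26.6256*v^4 - 20.124*v^3 - 40.3671*v^2 + 16.692*v + 18.3184)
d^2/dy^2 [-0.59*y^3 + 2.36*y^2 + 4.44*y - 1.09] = 4.72 - 3.54*y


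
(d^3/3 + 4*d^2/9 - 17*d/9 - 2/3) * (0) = 0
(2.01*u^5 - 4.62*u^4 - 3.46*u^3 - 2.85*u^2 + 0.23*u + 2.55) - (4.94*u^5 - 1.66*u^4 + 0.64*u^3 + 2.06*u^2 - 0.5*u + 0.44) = -2.93*u^5 - 2.96*u^4 - 4.1*u^3 - 4.91*u^2 + 0.73*u + 2.11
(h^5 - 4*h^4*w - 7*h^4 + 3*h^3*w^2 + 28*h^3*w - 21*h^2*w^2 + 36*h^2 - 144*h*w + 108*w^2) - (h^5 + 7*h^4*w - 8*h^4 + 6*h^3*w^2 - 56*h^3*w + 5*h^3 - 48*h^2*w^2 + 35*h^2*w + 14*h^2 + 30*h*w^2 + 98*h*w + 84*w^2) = -11*h^4*w + h^4 - 3*h^3*w^2 + 84*h^3*w - 5*h^3 + 27*h^2*w^2 - 35*h^2*w + 22*h^2 - 30*h*w^2 - 242*h*w + 24*w^2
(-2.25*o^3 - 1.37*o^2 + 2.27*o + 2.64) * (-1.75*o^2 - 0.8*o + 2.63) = 3.9375*o^5 + 4.1975*o^4 - 8.794*o^3 - 10.0391*o^2 + 3.8581*o + 6.9432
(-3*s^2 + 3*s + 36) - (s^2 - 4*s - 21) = -4*s^2 + 7*s + 57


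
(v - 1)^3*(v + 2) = v^4 - v^3 - 3*v^2 + 5*v - 2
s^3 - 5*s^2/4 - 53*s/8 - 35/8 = (s - 7/2)*(s + 1)*(s + 5/4)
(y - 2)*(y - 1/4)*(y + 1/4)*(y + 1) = y^4 - y^3 - 33*y^2/16 + y/16 + 1/8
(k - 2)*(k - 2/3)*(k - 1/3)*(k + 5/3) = k^4 - 4*k^3/3 - 25*k^2/9 + 88*k/27 - 20/27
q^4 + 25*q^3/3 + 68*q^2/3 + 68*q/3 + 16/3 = (q + 1/3)*(q + 2)^2*(q + 4)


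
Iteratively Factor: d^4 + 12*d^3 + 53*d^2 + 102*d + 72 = (d + 4)*(d^3 + 8*d^2 + 21*d + 18) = (d + 2)*(d + 4)*(d^2 + 6*d + 9) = (d + 2)*(d + 3)*(d + 4)*(d + 3)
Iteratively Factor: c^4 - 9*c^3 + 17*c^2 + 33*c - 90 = (c - 5)*(c^3 - 4*c^2 - 3*c + 18) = (c - 5)*(c - 3)*(c^2 - c - 6) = (c - 5)*(c - 3)^2*(c + 2)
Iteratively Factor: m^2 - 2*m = (m)*(m - 2)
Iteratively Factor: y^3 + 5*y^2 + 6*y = (y)*(y^2 + 5*y + 6) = y*(y + 3)*(y + 2)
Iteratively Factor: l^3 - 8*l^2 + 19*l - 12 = (l - 1)*(l^2 - 7*l + 12) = (l - 3)*(l - 1)*(l - 4)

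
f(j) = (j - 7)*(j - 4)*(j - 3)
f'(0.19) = 55.79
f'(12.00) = 157.00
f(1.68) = -16.29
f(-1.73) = -236.61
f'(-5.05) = 278.91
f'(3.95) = -2.79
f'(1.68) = 22.43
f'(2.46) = 10.27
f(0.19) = -72.91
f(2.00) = -10.00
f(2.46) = -3.78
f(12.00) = 360.00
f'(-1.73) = 118.42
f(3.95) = 0.14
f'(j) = (j - 7)*(j - 4) + (j - 7)*(j - 3) + (j - 4)*(j - 3) = 3*j^2 - 28*j + 61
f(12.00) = 360.00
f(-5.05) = -877.87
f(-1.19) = -178.10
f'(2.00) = 17.00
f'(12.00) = 157.00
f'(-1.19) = 98.57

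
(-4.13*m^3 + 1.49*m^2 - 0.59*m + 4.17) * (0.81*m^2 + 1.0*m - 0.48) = -3.3453*m^5 - 2.9231*m^4 + 2.9945*m^3 + 2.0725*m^2 + 4.4532*m - 2.0016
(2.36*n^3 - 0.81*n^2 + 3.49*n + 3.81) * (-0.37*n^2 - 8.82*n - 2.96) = -0.8732*n^5 - 20.5155*n^4 - 1.1327*n^3 - 29.7939*n^2 - 43.9346*n - 11.2776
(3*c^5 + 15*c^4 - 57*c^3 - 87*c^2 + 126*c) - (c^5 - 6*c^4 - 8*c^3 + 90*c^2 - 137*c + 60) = 2*c^5 + 21*c^4 - 49*c^3 - 177*c^2 + 263*c - 60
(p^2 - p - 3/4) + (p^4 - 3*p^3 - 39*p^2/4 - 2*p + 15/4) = p^4 - 3*p^3 - 35*p^2/4 - 3*p + 3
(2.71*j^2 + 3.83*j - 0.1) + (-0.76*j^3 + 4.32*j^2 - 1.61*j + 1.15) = -0.76*j^3 + 7.03*j^2 + 2.22*j + 1.05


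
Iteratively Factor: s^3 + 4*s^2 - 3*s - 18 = (s - 2)*(s^2 + 6*s + 9) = (s - 2)*(s + 3)*(s + 3)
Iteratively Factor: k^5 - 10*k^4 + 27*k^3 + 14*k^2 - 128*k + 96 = (k - 1)*(k^4 - 9*k^3 + 18*k^2 + 32*k - 96) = (k - 1)*(k + 2)*(k^3 - 11*k^2 + 40*k - 48) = (k - 3)*(k - 1)*(k + 2)*(k^2 - 8*k + 16) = (k - 4)*(k - 3)*(k - 1)*(k + 2)*(k - 4)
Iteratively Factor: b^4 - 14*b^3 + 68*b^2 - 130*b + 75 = (b - 1)*(b^3 - 13*b^2 + 55*b - 75) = (b - 5)*(b - 1)*(b^2 - 8*b + 15) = (b - 5)^2*(b - 1)*(b - 3)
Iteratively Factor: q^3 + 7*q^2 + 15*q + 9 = (q + 3)*(q^2 + 4*q + 3) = (q + 3)^2*(q + 1)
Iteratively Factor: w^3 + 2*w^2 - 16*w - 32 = (w + 2)*(w^2 - 16) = (w + 2)*(w + 4)*(w - 4)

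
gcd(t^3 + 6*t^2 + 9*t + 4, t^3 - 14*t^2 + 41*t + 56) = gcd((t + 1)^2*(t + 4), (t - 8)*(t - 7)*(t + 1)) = t + 1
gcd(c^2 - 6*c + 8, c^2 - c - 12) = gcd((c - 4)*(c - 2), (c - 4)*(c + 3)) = c - 4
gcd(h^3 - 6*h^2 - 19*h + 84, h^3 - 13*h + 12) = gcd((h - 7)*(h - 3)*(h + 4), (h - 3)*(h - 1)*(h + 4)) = h^2 + h - 12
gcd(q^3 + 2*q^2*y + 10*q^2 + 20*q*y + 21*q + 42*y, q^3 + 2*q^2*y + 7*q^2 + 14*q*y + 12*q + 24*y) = q^2 + 2*q*y + 3*q + 6*y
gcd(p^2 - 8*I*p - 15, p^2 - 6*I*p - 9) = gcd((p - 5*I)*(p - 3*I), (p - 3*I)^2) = p - 3*I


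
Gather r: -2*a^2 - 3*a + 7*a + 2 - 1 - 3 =-2*a^2 + 4*a - 2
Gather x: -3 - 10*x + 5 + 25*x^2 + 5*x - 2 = 25*x^2 - 5*x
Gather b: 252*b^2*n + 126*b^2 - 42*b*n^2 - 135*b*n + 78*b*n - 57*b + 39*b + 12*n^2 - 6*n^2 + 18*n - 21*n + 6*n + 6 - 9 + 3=b^2*(252*n + 126) + b*(-42*n^2 - 57*n - 18) + 6*n^2 + 3*n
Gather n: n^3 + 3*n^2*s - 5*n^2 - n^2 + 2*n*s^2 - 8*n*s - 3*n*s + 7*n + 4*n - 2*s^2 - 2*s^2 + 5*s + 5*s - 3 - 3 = n^3 + n^2*(3*s - 6) + n*(2*s^2 - 11*s + 11) - 4*s^2 + 10*s - 6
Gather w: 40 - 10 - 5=25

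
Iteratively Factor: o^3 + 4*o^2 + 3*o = (o)*(o^2 + 4*o + 3) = o*(o + 3)*(o + 1)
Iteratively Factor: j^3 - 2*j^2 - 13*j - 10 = (j + 1)*(j^2 - 3*j - 10) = (j - 5)*(j + 1)*(j + 2)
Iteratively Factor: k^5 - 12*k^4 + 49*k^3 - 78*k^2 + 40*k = (k)*(k^4 - 12*k^3 + 49*k^2 - 78*k + 40) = k*(k - 5)*(k^3 - 7*k^2 + 14*k - 8) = k*(k - 5)*(k - 1)*(k^2 - 6*k + 8) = k*(k - 5)*(k - 2)*(k - 1)*(k - 4)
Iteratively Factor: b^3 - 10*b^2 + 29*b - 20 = (b - 4)*(b^2 - 6*b + 5) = (b - 5)*(b - 4)*(b - 1)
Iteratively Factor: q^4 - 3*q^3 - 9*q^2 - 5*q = (q + 1)*(q^3 - 4*q^2 - 5*q) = (q - 5)*(q + 1)*(q^2 + q) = q*(q - 5)*(q + 1)*(q + 1)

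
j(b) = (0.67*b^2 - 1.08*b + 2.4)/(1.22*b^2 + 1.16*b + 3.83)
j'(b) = (-2.44*b - 1.16)*(0.67*b^2 - 1.08*b + 2.4)/(1.22*b^2 + 1.16*b + 3.83)^2 + (1.34*b - 1.08)/(1.22*b^2 + 1.16*b + 3.83) = (2.0948*b^2 - 0.7238*b - 6.9204)/(1.4884*b^4 + 2.8304*b^3 + 10.6908*b^2 + 8.8856*b + 14.6689)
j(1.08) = 0.31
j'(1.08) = -0.12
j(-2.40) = 1.10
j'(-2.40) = 0.11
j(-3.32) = 1.00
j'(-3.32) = 0.10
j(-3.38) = 0.99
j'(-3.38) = 0.10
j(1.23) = 0.29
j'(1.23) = -0.09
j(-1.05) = 1.08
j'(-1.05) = -0.25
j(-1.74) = 1.15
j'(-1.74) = 0.02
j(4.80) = 0.34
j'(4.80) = 0.03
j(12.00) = 0.44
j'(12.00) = 0.01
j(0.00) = 0.63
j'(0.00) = -0.47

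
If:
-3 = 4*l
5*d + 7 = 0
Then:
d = -7/5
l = -3/4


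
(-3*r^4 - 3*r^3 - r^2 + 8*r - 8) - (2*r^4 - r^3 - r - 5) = -5*r^4 - 2*r^3 - r^2 + 9*r - 3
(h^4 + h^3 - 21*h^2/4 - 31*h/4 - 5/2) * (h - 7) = h^5 - 6*h^4 - 49*h^3/4 + 29*h^2 + 207*h/4 + 35/2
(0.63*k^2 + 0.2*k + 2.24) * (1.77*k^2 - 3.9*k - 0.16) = 1.1151*k^4 - 2.103*k^3 + 3.084*k^2 - 8.768*k - 0.3584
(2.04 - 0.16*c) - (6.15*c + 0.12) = 1.92 - 6.31*c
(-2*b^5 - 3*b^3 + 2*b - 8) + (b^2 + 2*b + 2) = -2*b^5 - 3*b^3 + b^2 + 4*b - 6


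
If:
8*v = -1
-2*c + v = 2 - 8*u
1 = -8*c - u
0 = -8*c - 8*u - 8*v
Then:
No Solution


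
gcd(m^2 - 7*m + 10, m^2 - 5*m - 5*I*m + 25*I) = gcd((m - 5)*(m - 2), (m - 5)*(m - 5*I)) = m - 5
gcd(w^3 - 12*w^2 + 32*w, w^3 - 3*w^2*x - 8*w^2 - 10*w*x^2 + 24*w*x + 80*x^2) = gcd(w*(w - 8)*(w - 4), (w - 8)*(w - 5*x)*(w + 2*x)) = w - 8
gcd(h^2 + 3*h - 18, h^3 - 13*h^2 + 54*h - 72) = h - 3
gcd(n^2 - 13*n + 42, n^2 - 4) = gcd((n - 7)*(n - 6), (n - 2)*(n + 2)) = 1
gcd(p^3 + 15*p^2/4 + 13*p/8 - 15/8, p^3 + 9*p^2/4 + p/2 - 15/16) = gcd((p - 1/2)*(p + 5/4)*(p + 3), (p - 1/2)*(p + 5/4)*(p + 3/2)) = p^2 + 3*p/4 - 5/8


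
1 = 1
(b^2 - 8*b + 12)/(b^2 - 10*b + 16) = (b - 6)/(b - 8)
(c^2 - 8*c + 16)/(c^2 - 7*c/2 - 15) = 2*(-c^2 + 8*c - 16)/(-2*c^2 + 7*c + 30)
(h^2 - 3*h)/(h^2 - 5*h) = (h - 3)/(h - 5)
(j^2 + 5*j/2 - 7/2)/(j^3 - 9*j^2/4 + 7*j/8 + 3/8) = 4*(2*j + 7)/(8*j^2 - 10*j - 3)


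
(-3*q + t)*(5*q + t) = -15*q^2 + 2*q*t + t^2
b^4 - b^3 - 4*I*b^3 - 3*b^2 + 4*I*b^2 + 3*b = b*(b - 1)*(b - 3*I)*(b - I)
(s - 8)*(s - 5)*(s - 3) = s^3 - 16*s^2 + 79*s - 120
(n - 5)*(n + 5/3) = n^2 - 10*n/3 - 25/3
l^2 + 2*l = l*(l + 2)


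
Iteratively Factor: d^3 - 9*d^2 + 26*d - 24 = (d - 4)*(d^2 - 5*d + 6) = (d - 4)*(d - 2)*(d - 3)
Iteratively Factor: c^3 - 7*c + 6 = (c - 2)*(c^2 + 2*c - 3) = (c - 2)*(c + 3)*(c - 1)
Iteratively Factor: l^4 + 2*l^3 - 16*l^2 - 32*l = (l - 4)*(l^3 + 6*l^2 + 8*l) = (l - 4)*(l + 4)*(l^2 + 2*l) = l*(l - 4)*(l + 4)*(l + 2)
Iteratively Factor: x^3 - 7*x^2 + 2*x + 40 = (x - 4)*(x^2 - 3*x - 10) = (x - 5)*(x - 4)*(x + 2)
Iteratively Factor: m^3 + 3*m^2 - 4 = (m - 1)*(m^2 + 4*m + 4) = (m - 1)*(m + 2)*(m + 2)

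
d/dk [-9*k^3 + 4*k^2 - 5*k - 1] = -27*k^2 + 8*k - 5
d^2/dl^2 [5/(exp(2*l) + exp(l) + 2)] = 5*(2*(2*exp(l) + 1)^2*exp(l) - (4*exp(l) + 1)*(exp(2*l) + exp(l) + 2))*exp(l)/(exp(2*l) + exp(l) + 2)^3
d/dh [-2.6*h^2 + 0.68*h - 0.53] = 0.68 - 5.2*h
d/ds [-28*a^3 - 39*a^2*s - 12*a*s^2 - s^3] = -39*a^2 - 24*a*s - 3*s^2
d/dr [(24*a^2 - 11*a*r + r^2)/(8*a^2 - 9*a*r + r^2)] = 2*a/(a^2 - 2*a*r + r^2)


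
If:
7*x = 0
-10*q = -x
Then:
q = 0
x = 0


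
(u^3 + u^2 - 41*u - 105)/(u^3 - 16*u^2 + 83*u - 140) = (u^2 + 8*u + 15)/(u^2 - 9*u + 20)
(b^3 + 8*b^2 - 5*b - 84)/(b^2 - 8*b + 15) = (b^2 + 11*b + 28)/(b - 5)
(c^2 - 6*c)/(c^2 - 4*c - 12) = c/(c + 2)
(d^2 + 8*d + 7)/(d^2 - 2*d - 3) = (d + 7)/(d - 3)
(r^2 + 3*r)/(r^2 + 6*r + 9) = r/(r + 3)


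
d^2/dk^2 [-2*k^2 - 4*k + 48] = -4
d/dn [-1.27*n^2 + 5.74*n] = 5.74 - 2.54*n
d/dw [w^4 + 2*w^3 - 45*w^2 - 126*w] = 4*w^3 + 6*w^2 - 90*w - 126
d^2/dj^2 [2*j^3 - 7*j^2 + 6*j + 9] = 12*j - 14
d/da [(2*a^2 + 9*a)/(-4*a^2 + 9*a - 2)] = 2*(27*a^2 - 4*a - 9)/(16*a^4 - 72*a^3 + 97*a^2 - 36*a + 4)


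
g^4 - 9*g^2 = g^2*(g - 3)*(g + 3)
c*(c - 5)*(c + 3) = c^3 - 2*c^2 - 15*c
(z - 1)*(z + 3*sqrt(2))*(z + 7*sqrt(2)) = z^3 - z^2 + 10*sqrt(2)*z^2 - 10*sqrt(2)*z + 42*z - 42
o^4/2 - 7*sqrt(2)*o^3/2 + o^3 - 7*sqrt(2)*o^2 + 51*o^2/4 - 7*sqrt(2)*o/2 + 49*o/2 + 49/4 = (o/2 + 1/2)*(o + 1)*(o - 7*sqrt(2)/2)^2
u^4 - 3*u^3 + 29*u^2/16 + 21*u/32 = u*(u - 7/4)*(u - 3/2)*(u + 1/4)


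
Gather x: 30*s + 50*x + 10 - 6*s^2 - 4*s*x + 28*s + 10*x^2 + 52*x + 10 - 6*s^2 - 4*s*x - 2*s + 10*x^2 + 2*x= -12*s^2 + 56*s + 20*x^2 + x*(104 - 8*s) + 20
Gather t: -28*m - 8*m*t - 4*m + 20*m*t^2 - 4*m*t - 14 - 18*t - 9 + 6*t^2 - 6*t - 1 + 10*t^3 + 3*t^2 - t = -32*m + 10*t^3 + t^2*(20*m + 9) + t*(-12*m - 25) - 24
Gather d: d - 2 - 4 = d - 6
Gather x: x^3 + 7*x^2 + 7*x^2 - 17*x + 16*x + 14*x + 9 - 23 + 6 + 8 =x^3 + 14*x^2 + 13*x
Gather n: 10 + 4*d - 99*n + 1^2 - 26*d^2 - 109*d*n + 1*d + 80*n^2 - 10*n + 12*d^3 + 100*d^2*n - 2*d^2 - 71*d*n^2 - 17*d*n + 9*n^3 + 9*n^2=12*d^3 - 28*d^2 + 5*d + 9*n^3 + n^2*(89 - 71*d) + n*(100*d^2 - 126*d - 109) + 11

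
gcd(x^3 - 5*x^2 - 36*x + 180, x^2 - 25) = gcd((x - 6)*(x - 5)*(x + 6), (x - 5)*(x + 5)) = x - 5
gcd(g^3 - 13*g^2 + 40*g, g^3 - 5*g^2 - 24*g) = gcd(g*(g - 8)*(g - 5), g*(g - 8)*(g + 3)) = g^2 - 8*g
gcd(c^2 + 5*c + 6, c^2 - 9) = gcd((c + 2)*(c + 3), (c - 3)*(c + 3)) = c + 3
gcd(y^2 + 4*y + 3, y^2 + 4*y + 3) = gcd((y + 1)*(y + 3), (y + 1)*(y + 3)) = y^2 + 4*y + 3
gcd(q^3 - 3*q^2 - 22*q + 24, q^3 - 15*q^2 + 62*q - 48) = q^2 - 7*q + 6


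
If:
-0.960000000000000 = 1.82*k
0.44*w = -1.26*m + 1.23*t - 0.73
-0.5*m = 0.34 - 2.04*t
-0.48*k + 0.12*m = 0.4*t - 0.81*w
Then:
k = -0.53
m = -0.45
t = 0.06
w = -0.22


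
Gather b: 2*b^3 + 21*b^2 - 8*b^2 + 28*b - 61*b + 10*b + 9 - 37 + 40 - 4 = 2*b^3 + 13*b^2 - 23*b + 8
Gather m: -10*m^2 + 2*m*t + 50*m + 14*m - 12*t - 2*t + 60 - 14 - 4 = -10*m^2 + m*(2*t + 64) - 14*t + 42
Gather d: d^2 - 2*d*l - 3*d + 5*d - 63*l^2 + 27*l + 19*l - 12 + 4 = d^2 + d*(2 - 2*l) - 63*l^2 + 46*l - 8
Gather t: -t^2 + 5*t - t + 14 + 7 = -t^2 + 4*t + 21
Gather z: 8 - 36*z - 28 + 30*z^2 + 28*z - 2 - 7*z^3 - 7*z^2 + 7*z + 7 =-7*z^3 + 23*z^2 - z - 15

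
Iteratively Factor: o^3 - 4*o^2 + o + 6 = (o + 1)*(o^2 - 5*o + 6) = (o - 2)*(o + 1)*(o - 3)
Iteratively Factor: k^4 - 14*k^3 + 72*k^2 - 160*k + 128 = (k - 2)*(k^3 - 12*k^2 + 48*k - 64) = (k - 4)*(k - 2)*(k^2 - 8*k + 16) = (k - 4)^2*(k - 2)*(k - 4)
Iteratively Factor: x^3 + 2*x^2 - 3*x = (x - 1)*(x^2 + 3*x) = (x - 1)*(x + 3)*(x)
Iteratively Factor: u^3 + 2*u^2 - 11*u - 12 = (u - 3)*(u^2 + 5*u + 4) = (u - 3)*(u + 1)*(u + 4)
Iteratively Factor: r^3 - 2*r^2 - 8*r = (r + 2)*(r^2 - 4*r) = (r - 4)*(r + 2)*(r)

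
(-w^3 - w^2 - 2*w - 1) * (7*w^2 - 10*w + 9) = -7*w^5 + 3*w^4 - 13*w^3 + 4*w^2 - 8*w - 9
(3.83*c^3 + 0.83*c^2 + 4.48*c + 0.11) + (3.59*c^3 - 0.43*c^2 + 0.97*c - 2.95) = 7.42*c^3 + 0.4*c^2 + 5.45*c - 2.84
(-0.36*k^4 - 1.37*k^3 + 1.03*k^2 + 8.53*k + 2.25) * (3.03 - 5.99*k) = 2.1564*k^5 + 7.1155*k^4 - 10.3208*k^3 - 47.9738*k^2 + 12.3684*k + 6.8175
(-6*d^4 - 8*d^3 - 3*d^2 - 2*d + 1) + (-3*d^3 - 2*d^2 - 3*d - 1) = -6*d^4 - 11*d^3 - 5*d^2 - 5*d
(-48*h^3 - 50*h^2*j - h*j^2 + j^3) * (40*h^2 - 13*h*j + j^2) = -1920*h^5 - 1376*h^4*j + 562*h^3*j^2 + 3*h^2*j^3 - 14*h*j^4 + j^5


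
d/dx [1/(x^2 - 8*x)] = 2*(4 - x)/(x^2*(x - 8)^2)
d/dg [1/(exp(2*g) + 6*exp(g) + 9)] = 2*(-exp(g) - 3)*exp(g)/(exp(2*g) + 6*exp(g) + 9)^2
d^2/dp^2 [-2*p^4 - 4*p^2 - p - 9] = -24*p^2 - 8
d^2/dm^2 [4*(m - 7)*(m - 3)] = 8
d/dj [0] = 0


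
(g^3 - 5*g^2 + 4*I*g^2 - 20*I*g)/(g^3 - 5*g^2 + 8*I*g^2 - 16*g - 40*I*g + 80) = g/(g + 4*I)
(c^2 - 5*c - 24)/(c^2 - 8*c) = (c + 3)/c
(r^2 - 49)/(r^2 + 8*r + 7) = (r - 7)/(r + 1)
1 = 1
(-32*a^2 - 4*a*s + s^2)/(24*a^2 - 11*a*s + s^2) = (4*a + s)/(-3*a + s)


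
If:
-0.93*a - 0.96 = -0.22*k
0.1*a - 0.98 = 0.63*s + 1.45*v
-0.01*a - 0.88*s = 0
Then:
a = 13.5312831389183*v + 9.14528101802757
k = 57.2004241781548*v + 43.0232333943893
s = -0.153764581124072*v - 0.103923647932131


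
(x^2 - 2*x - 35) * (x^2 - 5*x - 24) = x^4 - 7*x^3 - 49*x^2 + 223*x + 840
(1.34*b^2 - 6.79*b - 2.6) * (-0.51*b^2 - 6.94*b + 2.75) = -0.6834*b^4 - 5.8367*b^3 + 52.1336*b^2 - 0.628499999999999*b - 7.15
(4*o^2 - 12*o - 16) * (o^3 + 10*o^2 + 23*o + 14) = 4*o^5 + 28*o^4 - 44*o^3 - 380*o^2 - 536*o - 224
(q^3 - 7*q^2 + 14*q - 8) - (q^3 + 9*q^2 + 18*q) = -16*q^2 - 4*q - 8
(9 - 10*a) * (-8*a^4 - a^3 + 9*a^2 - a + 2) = 80*a^5 - 62*a^4 - 99*a^3 + 91*a^2 - 29*a + 18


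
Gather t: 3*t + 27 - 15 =3*t + 12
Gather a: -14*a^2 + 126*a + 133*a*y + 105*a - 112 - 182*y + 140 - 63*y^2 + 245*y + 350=-14*a^2 + a*(133*y + 231) - 63*y^2 + 63*y + 378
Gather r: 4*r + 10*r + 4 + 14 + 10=14*r + 28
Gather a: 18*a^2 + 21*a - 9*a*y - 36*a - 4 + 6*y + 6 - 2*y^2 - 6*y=18*a^2 + a*(-9*y - 15) - 2*y^2 + 2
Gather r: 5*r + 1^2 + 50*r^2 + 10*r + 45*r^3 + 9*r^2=45*r^3 + 59*r^2 + 15*r + 1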